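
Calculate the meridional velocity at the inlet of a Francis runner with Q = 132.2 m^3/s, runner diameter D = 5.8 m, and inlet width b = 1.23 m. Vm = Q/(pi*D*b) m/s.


Vm = 132.2 / (pi * 5.8 * 1.23) = 5.8986 m/s


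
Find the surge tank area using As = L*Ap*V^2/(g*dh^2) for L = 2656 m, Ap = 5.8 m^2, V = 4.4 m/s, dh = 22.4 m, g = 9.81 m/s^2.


As = 2656 * 5.8 * 4.4^2 / (9.81 * 22.4^2) = 60.5894 m^2


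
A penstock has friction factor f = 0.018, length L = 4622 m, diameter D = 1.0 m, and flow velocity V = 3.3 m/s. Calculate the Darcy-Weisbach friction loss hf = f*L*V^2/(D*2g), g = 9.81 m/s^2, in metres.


hf = 0.018 * 4622 * 3.3^2 / (1.0 * 2 * 9.81) = 46.1776 m


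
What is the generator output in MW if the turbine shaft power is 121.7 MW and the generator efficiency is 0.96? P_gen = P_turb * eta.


P_gen = 121.7 * 0.96 = 116.8320 MW


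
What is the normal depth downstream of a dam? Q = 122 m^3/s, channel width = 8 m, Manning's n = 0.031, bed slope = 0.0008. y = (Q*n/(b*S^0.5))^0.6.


y = (122 * 0.031 / (8 * 0.0008^0.5))^0.6 = 5.4182 m


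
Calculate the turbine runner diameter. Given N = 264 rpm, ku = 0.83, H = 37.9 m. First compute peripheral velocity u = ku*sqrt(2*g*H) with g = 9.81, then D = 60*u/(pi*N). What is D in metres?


u = 0.83 * sqrt(2*9.81*37.9) = 22.6333 m/s
D = 60 * 22.6333 / (pi * 264) = 1.6374 m


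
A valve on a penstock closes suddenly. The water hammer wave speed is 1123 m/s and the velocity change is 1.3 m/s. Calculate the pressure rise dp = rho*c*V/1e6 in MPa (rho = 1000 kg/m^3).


dp = 1000 * 1123 * 1.3 / 1e6 = 1.4599 MPa


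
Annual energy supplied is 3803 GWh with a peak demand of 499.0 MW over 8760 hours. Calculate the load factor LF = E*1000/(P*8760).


LF = 3803 * 1000 / (499.0 * 8760) = 0.8700


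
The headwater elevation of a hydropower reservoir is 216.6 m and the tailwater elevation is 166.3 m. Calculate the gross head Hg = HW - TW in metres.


Hg = 216.6 - 166.3 = 50.3000 m


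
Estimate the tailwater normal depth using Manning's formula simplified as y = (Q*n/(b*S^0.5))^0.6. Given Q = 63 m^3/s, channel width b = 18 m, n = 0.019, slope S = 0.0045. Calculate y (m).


y = (63 * 0.019 / (18 * 0.0045^0.5))^0.6 = 0.9948 m


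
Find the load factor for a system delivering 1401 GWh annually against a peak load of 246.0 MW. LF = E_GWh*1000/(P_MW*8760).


LF = 1401 * 1000 / (246.0 * 8760) = 0.6501


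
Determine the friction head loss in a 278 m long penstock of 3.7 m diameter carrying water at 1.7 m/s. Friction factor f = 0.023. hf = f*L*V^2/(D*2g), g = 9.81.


hf = 0.023 * 278 * 1.7^2 / (3.7 * 2 * 9.81) = 0.2545 m


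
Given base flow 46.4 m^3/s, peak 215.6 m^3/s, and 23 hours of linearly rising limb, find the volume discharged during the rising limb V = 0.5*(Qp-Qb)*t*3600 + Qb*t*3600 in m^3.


V = 0.5*(215.6 - 46.4)*23*3600 + 46.4*23*3600 = 1.0847e+07 m^3


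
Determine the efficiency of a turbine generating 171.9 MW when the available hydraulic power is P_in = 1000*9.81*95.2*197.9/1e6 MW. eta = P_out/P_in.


P_in = 1000 * 9.81 * 95.2 * 197.9 / 1e6 = 184.8212 MW
eta = 171.9 / 184.8212 = 0.9301


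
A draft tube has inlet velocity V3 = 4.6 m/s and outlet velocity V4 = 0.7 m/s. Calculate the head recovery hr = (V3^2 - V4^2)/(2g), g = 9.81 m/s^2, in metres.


hr = (4.6^2 - 0.7^2) / (2*9.81) = 1.0535 m


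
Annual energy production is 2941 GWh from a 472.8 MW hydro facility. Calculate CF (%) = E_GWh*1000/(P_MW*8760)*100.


CF = 2941 * 1000 / (472.8 * 8760) * 100 = 71.0090 %


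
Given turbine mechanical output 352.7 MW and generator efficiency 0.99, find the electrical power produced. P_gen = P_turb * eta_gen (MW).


P_gen = 352.7 * 0.99 = 349.1730 MW


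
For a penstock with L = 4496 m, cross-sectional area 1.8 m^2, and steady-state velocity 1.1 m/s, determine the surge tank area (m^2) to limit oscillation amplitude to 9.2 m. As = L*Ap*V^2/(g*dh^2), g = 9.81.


As = 4496 * 1.8 * 1.1^2 / (9.81 * 9.2^2) = 11.7934 m^2


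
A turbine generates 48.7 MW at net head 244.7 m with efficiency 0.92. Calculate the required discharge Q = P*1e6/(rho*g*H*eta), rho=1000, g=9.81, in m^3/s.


Q = 48.7 * 1e6 / (1000 * 9.81 * 244.7 * 0.92) = 22.0515 m^3/s


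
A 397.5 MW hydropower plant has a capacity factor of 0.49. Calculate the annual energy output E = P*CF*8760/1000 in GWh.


E = 397.5 * 0.49 * 8760 / 1000 = 1706.2290 GWh


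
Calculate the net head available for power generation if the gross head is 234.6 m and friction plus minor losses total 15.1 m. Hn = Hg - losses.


Hn = 234.6 - 15.1 = 219.5000 m


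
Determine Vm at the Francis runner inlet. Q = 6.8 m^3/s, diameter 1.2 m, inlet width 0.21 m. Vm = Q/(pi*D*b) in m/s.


Vm = 6.8 / (pi * 1.2 * 0.21) = 8.5893 m/s


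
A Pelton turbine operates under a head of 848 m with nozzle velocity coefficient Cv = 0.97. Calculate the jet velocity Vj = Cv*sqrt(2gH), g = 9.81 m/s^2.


Vj = 0.97 * sqrt(2*9.81*848) = 125.1178 m/s


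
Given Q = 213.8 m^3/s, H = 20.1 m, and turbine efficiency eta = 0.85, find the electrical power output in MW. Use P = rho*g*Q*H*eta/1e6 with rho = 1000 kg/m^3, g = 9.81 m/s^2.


P = 1000 * 9.81 * 213.8 * 20.1 * 0.85 / 1e6 = 35.8337 MW


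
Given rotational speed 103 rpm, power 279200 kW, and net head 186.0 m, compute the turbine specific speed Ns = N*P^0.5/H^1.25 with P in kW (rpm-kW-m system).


Ns = 103 * 279200^0.5 / 186.0^1.25 = 79.2326


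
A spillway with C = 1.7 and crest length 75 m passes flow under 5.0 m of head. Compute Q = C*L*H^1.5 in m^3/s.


Q = 1.7 * 75 * 5.0^1.5 = 1425.4933 m^3/s


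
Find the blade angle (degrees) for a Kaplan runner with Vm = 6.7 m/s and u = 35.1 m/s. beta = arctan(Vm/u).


beta = arctan(6.7 / 35.1) = 10.8068 degrees


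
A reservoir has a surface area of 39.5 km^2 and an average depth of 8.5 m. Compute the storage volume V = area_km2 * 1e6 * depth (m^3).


V = 39.5 * 1e6 * 8.5 = 3.3575e+08 m^3


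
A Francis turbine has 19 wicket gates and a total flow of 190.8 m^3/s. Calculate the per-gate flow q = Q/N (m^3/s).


q = 190.8 / 19 = 10.0421 m^3/s


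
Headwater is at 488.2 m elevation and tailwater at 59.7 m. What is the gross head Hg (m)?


Hg = 488.2 - 59.7 = 428.5000 m


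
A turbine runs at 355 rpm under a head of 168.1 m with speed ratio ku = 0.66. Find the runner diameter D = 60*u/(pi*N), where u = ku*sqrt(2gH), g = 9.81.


u = 0.66 * sqrt(2*9.81*168.1) = 37.9033 m/s
D = 60 * 37.9033 / (pi * 355) = 2.0392 m


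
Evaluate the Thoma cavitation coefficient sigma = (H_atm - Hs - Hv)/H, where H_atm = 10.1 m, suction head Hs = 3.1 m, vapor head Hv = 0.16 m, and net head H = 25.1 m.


sigma = (10.1 - 3.1 - 0.16) / 25.1 = 0.2725


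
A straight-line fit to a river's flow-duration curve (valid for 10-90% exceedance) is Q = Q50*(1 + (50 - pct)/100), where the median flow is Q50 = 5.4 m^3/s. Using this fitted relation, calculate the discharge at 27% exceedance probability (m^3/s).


Q = 5.4 * (1 + (50 - 27)/100) = 6.6420 m^3/s


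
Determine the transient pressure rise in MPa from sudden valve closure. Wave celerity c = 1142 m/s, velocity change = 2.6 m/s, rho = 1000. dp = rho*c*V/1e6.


dp = 1000 * 1142 * 2.6 / 1e6 = 2.9692 MPa


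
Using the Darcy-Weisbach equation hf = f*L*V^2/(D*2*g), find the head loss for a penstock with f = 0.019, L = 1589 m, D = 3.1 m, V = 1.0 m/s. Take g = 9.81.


hf = 0.019 * 1589 * 1.0^2 / (3.1 * 2 * 9.81) = 0.4964 m


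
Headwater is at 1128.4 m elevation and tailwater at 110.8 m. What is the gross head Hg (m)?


Hg = 1128.4 - 110.8 = 1017.6000 m


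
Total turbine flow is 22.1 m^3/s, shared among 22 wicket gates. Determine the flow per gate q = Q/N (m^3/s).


q = 22.1 / 22 = 1.0045 m^3/s


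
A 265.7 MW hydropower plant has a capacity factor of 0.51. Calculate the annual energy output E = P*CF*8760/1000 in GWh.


E = 265.7 * 0.51 * 8760 / 1000 = 1187.0413 GWh


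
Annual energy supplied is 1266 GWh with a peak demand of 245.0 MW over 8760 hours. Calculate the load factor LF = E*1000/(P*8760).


LF = 1266 * 1000 / (245.0 * 8760) = 0.5899


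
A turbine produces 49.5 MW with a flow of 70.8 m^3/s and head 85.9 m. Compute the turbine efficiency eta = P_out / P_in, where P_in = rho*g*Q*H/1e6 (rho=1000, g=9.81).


P_in = 1000 * 9.81 * 70.8 * 85.9 / 1e6 = 59.6617 MW
eta = 49.5 / 59.6617 = 0.8297


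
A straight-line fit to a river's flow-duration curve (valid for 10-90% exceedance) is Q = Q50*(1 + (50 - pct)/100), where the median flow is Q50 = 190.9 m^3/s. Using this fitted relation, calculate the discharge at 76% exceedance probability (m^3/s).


Q = 190.9 * (1 + (50 - 76)/100) = 141.2660 m^3/s


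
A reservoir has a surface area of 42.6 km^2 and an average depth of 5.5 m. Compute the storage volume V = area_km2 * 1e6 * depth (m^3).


V = 42.6 * 1e6 * 5.5 = 2.3430e+08 m^3


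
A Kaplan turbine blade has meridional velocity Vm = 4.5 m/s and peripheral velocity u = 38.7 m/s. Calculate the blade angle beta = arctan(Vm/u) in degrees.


beta = arctan(4.5 / 38.7) = 6.6325 degrees


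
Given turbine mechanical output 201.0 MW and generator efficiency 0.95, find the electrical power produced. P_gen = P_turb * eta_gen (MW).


P_gen = 201.0 * 0.95 = 190.9500 MW


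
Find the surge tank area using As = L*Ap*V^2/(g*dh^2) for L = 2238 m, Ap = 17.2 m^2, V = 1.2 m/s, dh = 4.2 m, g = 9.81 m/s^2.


As = 2238 * 17.2 * 1.2^2 / (9.81 * 4.2^2) = 320.3195 m^2


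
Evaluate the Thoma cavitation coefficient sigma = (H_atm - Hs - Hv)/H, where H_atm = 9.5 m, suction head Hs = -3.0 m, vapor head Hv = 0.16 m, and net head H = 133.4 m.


sigma = (9.5 - (-3.0) - 0.16) / 133.4 = 0.0925


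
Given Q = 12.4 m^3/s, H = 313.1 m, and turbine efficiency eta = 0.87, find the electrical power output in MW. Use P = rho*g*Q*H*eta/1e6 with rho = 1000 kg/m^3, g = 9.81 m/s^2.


P = 1000 * 9.81 * 12.4 * 313.1 * 0.87 / 1e6 = 33.1355 MW


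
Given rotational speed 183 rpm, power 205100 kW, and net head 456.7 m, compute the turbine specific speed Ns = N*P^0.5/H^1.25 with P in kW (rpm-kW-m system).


Ns = 183 * 205100^0.5 / 456.7^1.25 = 39.2550


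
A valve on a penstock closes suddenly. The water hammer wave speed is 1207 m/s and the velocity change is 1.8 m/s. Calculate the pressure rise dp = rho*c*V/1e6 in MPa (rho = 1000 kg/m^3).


dp = 1000 * 1207 * 1.8 / 1e6 = 2.1726 MPa


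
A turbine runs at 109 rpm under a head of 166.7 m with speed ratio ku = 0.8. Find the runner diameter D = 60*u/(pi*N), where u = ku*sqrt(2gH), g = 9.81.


u = 0.8 * sqrt(2*9.81*166.7) = 45.7517 m/s
D = 60 * 45.7517 / (pi * 109) = 8.0165 m


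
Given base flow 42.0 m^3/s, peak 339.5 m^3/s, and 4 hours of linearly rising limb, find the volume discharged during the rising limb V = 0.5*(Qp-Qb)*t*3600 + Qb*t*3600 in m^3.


V = 0.5*(339.5 - 42.0)*4*3600 + 42.0*4*3600 = 2.7468e+06 m^3


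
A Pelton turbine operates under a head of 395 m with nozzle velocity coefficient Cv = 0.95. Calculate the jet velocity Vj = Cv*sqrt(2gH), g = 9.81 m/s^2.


Vj = 0.95 * sqrt(2*9.81*395) = 83.6318 m/s


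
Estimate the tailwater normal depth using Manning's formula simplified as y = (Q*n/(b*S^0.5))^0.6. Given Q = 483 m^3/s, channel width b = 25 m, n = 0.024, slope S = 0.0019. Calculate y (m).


y = (483 * 0.024 / (25 * 0.0019^0.5))^0.6 = 4.1315 m


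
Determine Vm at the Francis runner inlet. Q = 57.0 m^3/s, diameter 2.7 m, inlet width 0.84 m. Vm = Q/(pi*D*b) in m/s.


Vm = 57.0 / (pi * 2.7 * 0.84) = 7.9999 m/s


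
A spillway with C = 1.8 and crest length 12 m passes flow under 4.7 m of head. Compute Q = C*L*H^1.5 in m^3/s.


Q = 1.8 * 12 * 4.7^1.5 = 220.0901 m^3/s


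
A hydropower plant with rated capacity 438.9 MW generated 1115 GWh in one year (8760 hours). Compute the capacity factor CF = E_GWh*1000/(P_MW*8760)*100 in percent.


CF = 1115 * 1000 / (438.9 * 8760) * 100 = 29.0005 %


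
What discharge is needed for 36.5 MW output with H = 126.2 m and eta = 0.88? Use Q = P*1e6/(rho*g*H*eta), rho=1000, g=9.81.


Q = 36.5 * 1e6 / (1000 * 9.81 * 126.2 * 0.88) = 33.5029 m^3/s


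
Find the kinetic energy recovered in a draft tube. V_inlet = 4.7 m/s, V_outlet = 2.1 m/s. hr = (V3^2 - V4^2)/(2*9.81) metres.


hr = (4.7^2 - 2.1^2) / (2*9.81) = 0.9011 m


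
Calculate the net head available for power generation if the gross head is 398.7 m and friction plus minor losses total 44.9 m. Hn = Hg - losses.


Hn = 398.7 - 44.9 = 353.8000 m


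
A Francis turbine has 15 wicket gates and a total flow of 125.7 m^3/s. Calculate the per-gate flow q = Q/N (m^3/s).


q = 125.7 / 15 = 8.3800 m^3/s


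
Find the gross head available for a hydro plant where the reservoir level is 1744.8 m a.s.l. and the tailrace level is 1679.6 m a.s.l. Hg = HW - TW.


Hg = 1744.8 - 1679.6 = 65.2000 m


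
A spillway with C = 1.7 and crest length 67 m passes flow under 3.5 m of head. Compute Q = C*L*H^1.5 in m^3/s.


Q = 1.7 * 67 * 3.5^1.5 = 745.8059 m^3/s


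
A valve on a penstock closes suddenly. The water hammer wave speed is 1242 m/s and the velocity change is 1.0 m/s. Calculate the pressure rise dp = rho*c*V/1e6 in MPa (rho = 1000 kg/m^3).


dp = 1000 * 1242 * 1.0 / 1e6 = 1.2420 MPa


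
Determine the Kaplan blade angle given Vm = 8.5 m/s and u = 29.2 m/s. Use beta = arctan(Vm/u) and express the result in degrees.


beta = arctan(8.5 / 29.2) = 16.2301 degrees


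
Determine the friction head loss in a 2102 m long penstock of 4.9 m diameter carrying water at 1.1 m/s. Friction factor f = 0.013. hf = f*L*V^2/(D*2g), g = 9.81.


hf = 0.013 * 2102 * 1.1^2 / (4.9 * 2 * 9.81) = 0.3439 m


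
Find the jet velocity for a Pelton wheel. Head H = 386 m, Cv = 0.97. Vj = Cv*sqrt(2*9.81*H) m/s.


Vj = 0.97 * sqrt(2*9.81*386) = 84.4141 m/s


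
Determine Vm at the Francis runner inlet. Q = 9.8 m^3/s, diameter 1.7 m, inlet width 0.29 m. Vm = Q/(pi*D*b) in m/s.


Vm = 9.8 / (pi * 1.7 * 0.29) = 6.3275 m/s


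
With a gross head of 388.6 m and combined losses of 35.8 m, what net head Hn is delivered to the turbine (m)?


Hn = 388.6 - 35.8 = 352.8000 m


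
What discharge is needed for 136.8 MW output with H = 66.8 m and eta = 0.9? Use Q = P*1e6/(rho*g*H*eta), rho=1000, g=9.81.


Q = 136.8 * 1e6 / (1000 * 9.81 * 66.8 * 0.9) = 231.9520 m^3/s


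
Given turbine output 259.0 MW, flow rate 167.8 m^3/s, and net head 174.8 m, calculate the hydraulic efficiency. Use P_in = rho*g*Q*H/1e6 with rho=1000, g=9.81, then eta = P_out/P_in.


P_in = 1000 * 9.81 * 167.8 * 174.8 / 1e6 = 287.7414 MW
eta = 259.0 / 287.7414 = 0.9001


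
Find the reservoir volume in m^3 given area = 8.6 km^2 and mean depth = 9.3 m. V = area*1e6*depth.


V = 8.6 * 1e6 * 9.3 = 7.9980e+07 m^3


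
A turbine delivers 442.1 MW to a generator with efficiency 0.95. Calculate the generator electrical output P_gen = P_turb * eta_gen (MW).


P_gen = 442.1 * 0.95 = 419.9950 MW


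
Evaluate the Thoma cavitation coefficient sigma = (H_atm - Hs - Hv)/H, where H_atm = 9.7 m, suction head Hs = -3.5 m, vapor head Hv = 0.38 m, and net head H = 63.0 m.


sigma = (9.7 - (-3.5) - 0.38) / 63.0 = 0.2035


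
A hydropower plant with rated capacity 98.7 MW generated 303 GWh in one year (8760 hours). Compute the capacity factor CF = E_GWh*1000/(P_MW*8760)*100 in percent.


CF = 303 * 1000 / (98.7 * 8760) * 100 = 35.0446 %


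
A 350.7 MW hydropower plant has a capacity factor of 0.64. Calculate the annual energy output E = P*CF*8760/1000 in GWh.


E = 350.7 * 0.64 * 8760 / 1000 = 1966.1645 GWh


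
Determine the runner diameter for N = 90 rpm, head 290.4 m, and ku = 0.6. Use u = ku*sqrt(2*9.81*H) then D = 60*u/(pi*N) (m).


u = 0.6 * sqrt(2*9.81*290.4) = 45.2897 m/s
D = 60 * 45.2897 / (pi * 90) = 9.6108 m


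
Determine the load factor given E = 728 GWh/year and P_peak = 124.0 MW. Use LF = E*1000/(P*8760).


LF = 728 * 1000 / (124.0 * 8760) = 0.6702


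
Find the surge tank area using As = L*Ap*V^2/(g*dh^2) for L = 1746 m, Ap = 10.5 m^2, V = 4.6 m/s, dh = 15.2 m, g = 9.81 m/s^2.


As = 1746 * 10.5 * 4.6^2 / (9.81 * 15.2^2) = 171.1564 m^2


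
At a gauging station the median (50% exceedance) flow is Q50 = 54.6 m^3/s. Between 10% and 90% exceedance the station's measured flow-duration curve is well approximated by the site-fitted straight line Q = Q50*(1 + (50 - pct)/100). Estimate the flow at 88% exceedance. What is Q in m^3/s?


Q = 54.6 * (1 + (50 - 88)/100) = 33.8520 m^3/s


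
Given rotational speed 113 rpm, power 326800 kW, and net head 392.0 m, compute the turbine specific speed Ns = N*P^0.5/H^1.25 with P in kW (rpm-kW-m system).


Ns = 113 * 326800^0.5 / 392.0^1.25 = 37.0350


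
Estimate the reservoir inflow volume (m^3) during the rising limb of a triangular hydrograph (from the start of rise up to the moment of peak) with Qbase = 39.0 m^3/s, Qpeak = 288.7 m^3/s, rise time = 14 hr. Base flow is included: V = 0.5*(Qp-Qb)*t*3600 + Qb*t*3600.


V = 0.5*(288.7 - 39.0)*14*3600 + 39.0*14*3600 = 8.2580e+06 m^3


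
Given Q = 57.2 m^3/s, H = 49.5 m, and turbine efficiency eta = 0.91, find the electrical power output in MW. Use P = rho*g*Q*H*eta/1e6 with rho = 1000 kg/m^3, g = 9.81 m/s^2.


P = 1000 * 9.81 * 57.2 * 49.5 * 0.91 / 1e6 = 25.2762 MW


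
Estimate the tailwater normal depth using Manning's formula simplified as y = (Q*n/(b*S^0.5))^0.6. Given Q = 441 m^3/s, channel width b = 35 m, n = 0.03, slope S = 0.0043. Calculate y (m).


y = (441 * 0.03 / (35 * 0.0043^0.5))^0.6 = 2.8606 m


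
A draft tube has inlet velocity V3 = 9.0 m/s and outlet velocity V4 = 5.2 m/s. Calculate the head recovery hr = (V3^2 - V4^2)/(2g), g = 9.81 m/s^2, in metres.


hr = (9.0^2 - 5.2^2) / (2*9.81) = 2.7503 m


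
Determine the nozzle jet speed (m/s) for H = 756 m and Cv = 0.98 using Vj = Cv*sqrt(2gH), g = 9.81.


Vj = 0.98 * sqrt(2*9.81*756) = 119.3539 m/s


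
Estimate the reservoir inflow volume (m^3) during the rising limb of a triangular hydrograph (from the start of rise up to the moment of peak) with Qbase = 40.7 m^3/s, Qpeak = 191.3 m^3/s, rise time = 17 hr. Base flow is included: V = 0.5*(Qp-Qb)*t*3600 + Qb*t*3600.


V = 0.5*(191.3 - 40.7)*17*3600 + 40.7*17*3600 = 7.0992e+06 m^3


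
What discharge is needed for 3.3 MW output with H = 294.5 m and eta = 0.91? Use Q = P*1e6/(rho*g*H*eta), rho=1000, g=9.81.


Q = 3.3 * 1e6 / (1000 * 9.81 * 294.5 * 0.91) = 1.2552 m^3/s


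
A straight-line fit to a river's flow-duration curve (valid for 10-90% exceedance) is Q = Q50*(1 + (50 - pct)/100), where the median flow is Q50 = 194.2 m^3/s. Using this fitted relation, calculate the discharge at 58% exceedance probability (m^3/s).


Q = 194.2 * (1 + (50 - 58)/100) = 178.6640 m^3/s


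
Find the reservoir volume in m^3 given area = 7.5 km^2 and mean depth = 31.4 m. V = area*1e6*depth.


V = 7.5 * 1e6 * 31.4 = 2.3550e+08 m^3


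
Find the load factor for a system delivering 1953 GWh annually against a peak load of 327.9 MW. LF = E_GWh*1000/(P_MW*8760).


LF = 1953 * 1000 / (327.9 * 8760) = 0.6799


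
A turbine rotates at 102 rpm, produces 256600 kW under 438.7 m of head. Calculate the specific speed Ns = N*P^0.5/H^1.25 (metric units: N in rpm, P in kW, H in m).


Ns = 102 * 256600^0.5 / 438.7^1.25 = 25.7347


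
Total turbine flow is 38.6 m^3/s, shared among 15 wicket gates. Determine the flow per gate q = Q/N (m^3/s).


q = 38.6 / 15 = 2.5733 m^3/s


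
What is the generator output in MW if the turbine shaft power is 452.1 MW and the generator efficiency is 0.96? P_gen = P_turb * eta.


P_gen = 452.1 * 0.96 = 434.0160 MW


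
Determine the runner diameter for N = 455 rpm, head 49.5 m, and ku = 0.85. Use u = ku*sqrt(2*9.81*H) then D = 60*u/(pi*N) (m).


u = 0.85 * sqrt(2*9.81*49.5) = 26.4893 m/s
D = 60 * 26.4893 / (pi * 455) = 1.1119 m


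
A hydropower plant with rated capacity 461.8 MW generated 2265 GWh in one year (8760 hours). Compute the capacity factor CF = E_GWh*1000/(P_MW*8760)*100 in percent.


CF = 2265 * 1000 / (461.8 * 8760) * 100 = 55.9900 %


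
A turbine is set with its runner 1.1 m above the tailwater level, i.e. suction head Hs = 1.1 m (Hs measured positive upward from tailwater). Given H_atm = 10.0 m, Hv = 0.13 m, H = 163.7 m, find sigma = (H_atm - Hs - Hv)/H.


sigma = (10.0 - 1.1 - 0.13) / 163.7 = 0.0536


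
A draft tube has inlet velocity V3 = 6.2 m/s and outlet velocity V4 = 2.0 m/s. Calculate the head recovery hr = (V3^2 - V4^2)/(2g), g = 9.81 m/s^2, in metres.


hr = (6.2^2 - 2.0^2) / (2*9.81) = 1.7554 m


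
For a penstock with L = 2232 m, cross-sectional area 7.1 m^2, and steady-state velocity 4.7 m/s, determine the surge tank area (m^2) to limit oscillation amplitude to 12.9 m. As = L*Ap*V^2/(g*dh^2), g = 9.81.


As = 2232 * 7.1 * 4.7^2 / (9.81 * 12.9^2) = 214.4371 m^2


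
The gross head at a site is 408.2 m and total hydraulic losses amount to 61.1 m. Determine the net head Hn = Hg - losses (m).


Hn = 408.2 - 61.1 = 347.1000 m


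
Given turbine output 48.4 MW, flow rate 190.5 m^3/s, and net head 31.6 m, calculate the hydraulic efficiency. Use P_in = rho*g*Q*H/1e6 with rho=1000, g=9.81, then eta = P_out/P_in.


P_in = 1000 * 9.81 * 190.5 * 31.6 / 1e6 = 59.0542 MW
eta = 48.4 / 59.0542 = 0.8196


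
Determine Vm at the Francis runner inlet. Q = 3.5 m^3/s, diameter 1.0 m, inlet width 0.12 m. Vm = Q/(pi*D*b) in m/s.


Vm = 3.5 / (pi * 1.0 * 0.12) = 9.2840 m/s


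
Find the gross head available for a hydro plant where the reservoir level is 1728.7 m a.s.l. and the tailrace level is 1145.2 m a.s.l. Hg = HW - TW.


Hg = 1728.7 - 1145.2 = 583.5000 m


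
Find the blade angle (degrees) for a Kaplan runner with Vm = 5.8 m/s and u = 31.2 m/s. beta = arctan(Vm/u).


beta = arctan(5.8 / 31.2) = 10.5309 degrees


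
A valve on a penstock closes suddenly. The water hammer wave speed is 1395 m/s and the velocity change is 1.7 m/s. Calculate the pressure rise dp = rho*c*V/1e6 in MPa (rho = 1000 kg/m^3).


dp = 1000 * 1395 * 1.7 / 1e6 = 2.3715 MPa


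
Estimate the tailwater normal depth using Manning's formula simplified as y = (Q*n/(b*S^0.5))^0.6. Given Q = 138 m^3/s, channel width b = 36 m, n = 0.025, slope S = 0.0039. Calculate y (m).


y = (138 * 0.025 / (36 * 0.0039^0.5))^0.6 = 1.2930 m


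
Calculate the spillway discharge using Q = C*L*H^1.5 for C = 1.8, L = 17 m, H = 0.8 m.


Q = 1.8 * 17 * 0.8^1.5 = 21.8956 m^3/s


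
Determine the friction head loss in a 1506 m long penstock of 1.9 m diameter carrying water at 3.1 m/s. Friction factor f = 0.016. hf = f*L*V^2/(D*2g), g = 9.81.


hf = 0.016 * 1506 * 3.1^2 / (1.9 * 2 * 9.81) = 6.2118 m


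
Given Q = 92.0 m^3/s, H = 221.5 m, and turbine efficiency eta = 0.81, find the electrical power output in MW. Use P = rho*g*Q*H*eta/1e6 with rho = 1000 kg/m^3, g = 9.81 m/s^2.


P = 1000 * 9.81 * 92.0 * 221.5 * 0.81 / 1e6 = 161.9256 MW


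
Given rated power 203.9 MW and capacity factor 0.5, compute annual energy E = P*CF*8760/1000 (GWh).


E = 203.9 * 0.5 * 8760 / 1000 = 893.0820 GWh


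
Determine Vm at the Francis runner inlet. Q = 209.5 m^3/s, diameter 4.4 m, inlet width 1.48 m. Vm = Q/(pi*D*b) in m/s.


Vm = 209.5 / (pi * 4.4 * 1.48) = 10.2405 m/s


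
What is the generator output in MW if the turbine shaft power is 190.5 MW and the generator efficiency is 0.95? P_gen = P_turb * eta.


P_gen = 190.5 * 0.95 = 180.9750 MW


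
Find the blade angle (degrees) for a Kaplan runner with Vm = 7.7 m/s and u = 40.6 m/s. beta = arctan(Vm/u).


beta = arctan(7.7 / 40.6) = 10.7389 degrees


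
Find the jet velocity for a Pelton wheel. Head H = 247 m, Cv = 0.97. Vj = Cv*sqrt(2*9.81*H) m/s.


Vj = 0.97 * sqrt(2*9.81*247) = 67.5258 m/s


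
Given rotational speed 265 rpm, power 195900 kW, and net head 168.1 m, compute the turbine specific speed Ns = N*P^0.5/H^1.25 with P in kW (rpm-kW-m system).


Ns = 265 * 195900^0.5 / 168.1^1.25 = 193.7775


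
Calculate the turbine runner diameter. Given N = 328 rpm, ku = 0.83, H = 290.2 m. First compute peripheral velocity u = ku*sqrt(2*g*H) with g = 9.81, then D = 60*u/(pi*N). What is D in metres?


u = 0.83 * sqrt(2*9.81*290.2) = 62.6291 m/s
D = 60 * 62.6291 / (pi * 328) = 3.6467 m


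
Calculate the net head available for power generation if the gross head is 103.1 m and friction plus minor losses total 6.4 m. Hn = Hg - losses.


Hn = 103.1 - 6.4 = 96.7000 m


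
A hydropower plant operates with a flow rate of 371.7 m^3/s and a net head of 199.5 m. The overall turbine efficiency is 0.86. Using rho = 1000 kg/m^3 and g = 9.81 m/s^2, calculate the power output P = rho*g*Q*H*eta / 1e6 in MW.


P = 1000 * 9.81 * 371.7 * 199.5 * 0.86 / 1e6 = 625.6089 MW


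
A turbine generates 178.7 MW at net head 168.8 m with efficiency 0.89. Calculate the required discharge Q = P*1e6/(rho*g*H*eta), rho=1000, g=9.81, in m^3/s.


Q = 178.7 * 1e6 / (1000 * 9.81 * 168.8 * 0.89) = 121.2532 m^3/s


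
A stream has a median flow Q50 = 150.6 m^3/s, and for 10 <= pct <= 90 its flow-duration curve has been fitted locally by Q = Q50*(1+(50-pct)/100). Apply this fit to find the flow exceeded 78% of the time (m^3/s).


Q = 150.6 * (1 + (50 - 78)/100) = 108.4320 m^3/s


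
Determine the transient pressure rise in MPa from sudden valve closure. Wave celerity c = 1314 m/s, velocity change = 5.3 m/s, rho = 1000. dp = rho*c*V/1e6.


dp = 1000 * 1314 * 5.3 / 1e6 = 6.9642 MPa


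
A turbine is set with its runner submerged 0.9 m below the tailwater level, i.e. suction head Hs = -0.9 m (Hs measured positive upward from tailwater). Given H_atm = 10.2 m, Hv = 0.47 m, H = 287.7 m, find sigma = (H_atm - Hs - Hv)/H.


sigma = (10.2 - (-0.9) - 0.47) / 287.7 = 0.0369


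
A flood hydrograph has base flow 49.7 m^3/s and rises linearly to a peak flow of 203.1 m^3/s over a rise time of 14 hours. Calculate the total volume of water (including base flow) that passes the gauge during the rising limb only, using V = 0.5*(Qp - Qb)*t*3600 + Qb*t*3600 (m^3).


V = 0.5*(203.1 - 49.7)*14*3600 + 49.7*14*3600 = 6.3706e+06 m^3


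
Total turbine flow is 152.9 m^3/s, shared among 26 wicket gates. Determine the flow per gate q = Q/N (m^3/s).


q = 152.9 / 26 = 5.8808 m^3/s


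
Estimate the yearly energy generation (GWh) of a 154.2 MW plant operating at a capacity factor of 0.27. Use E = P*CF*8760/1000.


E = 154.2 * 0.27 * 8760 / 1000 = 364.7138 GWh


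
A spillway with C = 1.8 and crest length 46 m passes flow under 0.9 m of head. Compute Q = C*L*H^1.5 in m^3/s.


Q = 1.8 * 46 * 0.9^1.5 = 70.6959 m^3/s


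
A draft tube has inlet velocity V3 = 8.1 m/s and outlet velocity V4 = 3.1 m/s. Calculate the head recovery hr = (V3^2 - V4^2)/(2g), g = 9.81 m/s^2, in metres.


hr = (8.1^2 - 3.1^2) / (2*9.81) = 2.8542 m


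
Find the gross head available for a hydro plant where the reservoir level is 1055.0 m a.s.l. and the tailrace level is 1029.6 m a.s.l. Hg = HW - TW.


Hg = 1055.0 - 1029.6 = 25.4000 m


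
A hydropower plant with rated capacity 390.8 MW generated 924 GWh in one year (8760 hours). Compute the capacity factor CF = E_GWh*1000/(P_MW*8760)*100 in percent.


CF = 924 * 1000 / (390.8 * 8760) * 100 = 26.9906 %


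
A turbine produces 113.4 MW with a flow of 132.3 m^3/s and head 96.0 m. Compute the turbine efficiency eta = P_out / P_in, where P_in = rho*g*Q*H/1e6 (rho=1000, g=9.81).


P_in = 1000 * 9.81 * 132.3 * 96.0 / 1e6 = 124.5948 MW
eta = 113.4 / 124.5948 = 0.9101


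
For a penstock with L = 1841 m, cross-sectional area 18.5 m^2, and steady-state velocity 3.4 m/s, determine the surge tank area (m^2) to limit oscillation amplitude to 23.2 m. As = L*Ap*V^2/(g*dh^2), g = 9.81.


As = 1841 * 18.5 * 3.4^2 / (9.81 * 23.2^2) = 74.5656 m^2


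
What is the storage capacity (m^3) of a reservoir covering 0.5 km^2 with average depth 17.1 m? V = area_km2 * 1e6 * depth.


V = 0.5 * 1e6 * 17.1 = 8.5500e+06 m^3


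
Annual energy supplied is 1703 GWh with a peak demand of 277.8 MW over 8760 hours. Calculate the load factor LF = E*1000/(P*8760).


LF = 1703 * 1000 / (277.8 * 8760) = 0.6998


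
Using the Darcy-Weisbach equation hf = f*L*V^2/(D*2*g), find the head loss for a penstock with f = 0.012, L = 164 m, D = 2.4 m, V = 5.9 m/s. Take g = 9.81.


hf = 0.012 * 164 * 5.9^2 / (2.4 * 2 * 9.81) = 1.4549 m


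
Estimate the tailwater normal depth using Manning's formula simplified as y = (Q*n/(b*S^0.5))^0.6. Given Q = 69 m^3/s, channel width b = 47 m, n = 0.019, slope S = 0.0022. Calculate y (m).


y = (69 * 0.019 / (47 * 0.0022^0.5))^0.6 = 0.7321 m


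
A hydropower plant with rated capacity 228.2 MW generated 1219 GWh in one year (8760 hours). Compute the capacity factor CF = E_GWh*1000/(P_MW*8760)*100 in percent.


CF = 1219 * 1000 / (228.2 * 8760) * 100 = 60.9795 %


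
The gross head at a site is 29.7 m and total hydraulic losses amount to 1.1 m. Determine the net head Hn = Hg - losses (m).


Hn = 29.7 - 1.1 = 28.6000 m


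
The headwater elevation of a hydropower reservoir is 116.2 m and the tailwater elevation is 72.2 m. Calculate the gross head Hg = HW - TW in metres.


Hg = 116.2 - 72.2 = 44.0000 m


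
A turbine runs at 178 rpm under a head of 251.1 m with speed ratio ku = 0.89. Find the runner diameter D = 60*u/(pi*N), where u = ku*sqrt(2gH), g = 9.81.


u = 0.89 * sqrt(2*9.81*251.1) = 62.4688 m/s
D = 60 * 62.4688 / (pi * 178) = 6.7026 m


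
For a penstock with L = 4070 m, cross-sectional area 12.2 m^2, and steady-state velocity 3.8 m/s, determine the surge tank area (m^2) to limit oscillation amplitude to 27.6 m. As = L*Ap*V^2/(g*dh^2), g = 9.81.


As = 4070 * 12.2 * 3.8^2 / (9.81 * 27.6^2) = 95.9476 m^2


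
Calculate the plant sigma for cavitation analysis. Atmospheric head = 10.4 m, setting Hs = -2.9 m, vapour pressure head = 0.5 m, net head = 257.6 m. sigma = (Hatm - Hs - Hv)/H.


sigma = (10.4 - (-2.9) - 0.5) / 257.6 = 0.0497


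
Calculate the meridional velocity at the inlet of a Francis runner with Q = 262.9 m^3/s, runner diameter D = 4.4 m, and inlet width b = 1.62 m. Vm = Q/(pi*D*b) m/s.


Vm = 262.9 / (pi * 4.4 * 1.62) = 11.7401 m/s


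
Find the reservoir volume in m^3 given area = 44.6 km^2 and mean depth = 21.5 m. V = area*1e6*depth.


V = 44.6 * 1e6 * 21.5 = 9.5890e+08 m^3


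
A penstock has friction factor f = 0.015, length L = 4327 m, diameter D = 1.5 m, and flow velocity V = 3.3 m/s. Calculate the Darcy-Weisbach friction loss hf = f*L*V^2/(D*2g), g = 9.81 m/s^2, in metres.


hf = 0.015 * 4327 * 3.3^2 / (1.5 * 2 * 9.81) = 24.0168 m


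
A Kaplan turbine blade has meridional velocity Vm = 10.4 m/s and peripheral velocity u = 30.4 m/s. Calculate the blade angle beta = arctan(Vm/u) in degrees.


beta = arctan(10.4 / 30.4) = 18.8861 degrees


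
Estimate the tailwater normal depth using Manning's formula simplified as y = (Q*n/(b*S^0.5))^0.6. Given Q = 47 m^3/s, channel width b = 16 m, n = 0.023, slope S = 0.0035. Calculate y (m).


y = (47 * 0.023 / (16 * 0.0035^0.5))^0.6 = 1.0829 m


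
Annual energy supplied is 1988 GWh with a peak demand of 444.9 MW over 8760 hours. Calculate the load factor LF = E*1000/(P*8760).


LF = 1988 * 1000 / (444.9 * 8760) = 0.5101


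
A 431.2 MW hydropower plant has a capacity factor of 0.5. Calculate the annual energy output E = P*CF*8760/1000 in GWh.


E = 431.2 * 0.5 * 8760 / 1000 = 1888.6560 GWh


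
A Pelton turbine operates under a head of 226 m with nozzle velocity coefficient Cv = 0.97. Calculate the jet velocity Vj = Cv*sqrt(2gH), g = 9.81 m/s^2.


Vj = 0.97 * sqrt(2*9.81*226) = 64.5915 m/s


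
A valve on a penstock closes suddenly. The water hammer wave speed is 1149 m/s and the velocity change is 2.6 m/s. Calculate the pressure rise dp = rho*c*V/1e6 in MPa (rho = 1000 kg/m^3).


dp = 1000 * 1149 * 2.6 / 1e6 = 2.9874 MPa


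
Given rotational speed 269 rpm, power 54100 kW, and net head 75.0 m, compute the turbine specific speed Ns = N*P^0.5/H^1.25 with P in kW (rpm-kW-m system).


Ns = 269 * 54100^0.5 / 75.0^1.25 = 283.4812


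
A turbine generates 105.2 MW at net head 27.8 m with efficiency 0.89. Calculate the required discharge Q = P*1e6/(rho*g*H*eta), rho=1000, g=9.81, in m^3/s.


Q = 105.2 * 1e6 / (1000 * 9.81 * 27.8 * 0.89) = 433.4230 m^3/s


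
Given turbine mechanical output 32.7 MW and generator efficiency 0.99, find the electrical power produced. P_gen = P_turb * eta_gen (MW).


P_gen = 32.7 * 0.99 = 32.3730 MW


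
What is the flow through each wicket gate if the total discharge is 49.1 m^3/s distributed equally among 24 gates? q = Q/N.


q = 49.1 / 24 = 2.0458 m^3/s


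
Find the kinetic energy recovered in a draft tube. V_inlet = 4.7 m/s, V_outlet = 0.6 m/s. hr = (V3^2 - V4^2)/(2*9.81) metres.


hr = (4.7^2 - 0.6^2) / (2*9.81) = 1.1075 m


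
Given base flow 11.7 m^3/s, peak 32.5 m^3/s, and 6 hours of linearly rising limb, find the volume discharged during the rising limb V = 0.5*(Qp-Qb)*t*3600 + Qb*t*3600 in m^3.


V = 0.5*(32.5 - 11.7)*6*3600 + 11.7*6*3600 = 477360.0000 m^3


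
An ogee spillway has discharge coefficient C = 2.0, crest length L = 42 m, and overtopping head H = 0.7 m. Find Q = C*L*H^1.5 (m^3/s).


Q = 2.0 * 42 * 0.7^1.5 = 49.1956 m^3/s


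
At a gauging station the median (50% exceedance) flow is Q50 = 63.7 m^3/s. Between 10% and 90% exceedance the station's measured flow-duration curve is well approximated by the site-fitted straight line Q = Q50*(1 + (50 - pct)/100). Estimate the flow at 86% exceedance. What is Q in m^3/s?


Q = 63.7 * (1 + (50 - 86)/100) = 40.7680 m^3/s


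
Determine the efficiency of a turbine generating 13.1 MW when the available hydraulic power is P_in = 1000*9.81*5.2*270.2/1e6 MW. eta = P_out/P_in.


P_in = 1000 * 9.81 * 5.2 * 270.2 / 1e6 = 13.7834 MW
eta = 13.1 / 13.7834 = 0.9504


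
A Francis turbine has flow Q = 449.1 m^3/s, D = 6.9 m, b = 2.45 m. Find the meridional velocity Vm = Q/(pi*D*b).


Vm = 449.1 / (pi * 6.9 * 2.45) = 8.4563 m/s


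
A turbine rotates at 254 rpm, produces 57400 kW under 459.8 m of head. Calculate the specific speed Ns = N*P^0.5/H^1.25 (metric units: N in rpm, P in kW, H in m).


Ns = 254 * 57400^0.5 / 459.8^1.25 = 28.5811


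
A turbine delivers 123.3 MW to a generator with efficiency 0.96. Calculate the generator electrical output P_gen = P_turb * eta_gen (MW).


P_gen = 123.3 * 0.96 = 118.3680 MW


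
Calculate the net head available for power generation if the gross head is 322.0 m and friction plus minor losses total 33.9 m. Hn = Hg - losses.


Hn = 322.0 - 33.9 = 288.1000 m


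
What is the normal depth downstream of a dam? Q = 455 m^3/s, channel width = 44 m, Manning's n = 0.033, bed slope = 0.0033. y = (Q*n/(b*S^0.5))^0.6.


y = (455 * 0.033 / (44 * 0.0033^0.5))^0.6 = 2.9127 m


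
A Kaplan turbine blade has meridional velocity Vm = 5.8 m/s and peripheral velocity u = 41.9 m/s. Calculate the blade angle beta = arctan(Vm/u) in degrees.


beta = arctan(5.8 / 41.9) = 7.8811 degrees


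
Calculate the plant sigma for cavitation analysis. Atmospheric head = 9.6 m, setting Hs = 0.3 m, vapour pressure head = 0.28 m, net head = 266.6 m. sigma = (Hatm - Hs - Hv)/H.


sigma = (9.6 - 0.3 - 0.28) / 266.6 = 0.0338


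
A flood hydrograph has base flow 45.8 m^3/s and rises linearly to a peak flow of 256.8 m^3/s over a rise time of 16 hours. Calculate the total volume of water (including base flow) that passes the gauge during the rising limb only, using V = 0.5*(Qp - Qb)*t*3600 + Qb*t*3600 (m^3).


V = 0.5*(256.8 - 45.8)*16*3600 + 45.8*16*3600 = 8.7149e+06 m^3


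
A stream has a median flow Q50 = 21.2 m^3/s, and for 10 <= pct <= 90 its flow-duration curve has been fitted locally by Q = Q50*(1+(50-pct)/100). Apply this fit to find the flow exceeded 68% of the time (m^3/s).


Q = 21.2 * (1 + (50 - 68)/100) = 17.3840 m^3/s


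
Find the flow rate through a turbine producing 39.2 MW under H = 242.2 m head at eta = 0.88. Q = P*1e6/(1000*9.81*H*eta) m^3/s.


Q = 39.2 * 1e6 / (1000 * 9.81 * 242.2 * 0.88) = 18.7482 m^3/s


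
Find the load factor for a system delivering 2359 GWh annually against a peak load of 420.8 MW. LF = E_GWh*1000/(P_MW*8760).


LF = 2359 * 1000 / (420.8 * 8760) = 0.6400


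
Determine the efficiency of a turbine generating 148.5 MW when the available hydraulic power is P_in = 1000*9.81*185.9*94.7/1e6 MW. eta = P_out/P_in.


P_in = 1000 * 9.81 * 185.9 * 94.7 / 1e6 = 172.7024 MW
eta = 148.5 / 172.7024 = 0.8599


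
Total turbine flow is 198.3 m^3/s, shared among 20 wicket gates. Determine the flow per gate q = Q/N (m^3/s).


q = 198.3 / 20 = 9.9150 m^3/s


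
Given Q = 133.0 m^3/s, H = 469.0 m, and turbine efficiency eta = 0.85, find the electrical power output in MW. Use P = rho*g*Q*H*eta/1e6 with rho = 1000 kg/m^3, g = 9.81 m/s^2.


P = 1000 * 9.81 * 133.0 * 469.0 * 0.85 / 1e6 = 520.1306 MW


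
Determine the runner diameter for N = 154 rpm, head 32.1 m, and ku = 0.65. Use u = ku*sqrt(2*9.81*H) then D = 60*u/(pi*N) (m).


u = 0.65 * sqrt(2*9.81*32.1) = 16.3123 m/s
D = 60 * 16.3123 / (pi * 154) = 2.0230 m


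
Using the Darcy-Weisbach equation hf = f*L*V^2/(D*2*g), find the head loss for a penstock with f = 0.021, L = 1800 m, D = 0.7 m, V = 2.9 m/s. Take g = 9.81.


hf = 0.021 * 1800 * 2.9^2 / (0.7 * 2 * 9.81) = 23.1468 m


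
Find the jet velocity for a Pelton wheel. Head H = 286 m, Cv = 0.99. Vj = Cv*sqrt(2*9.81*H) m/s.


Vj = 0.99 * sqrt(2*9.81*286) = 74.1597 m/s


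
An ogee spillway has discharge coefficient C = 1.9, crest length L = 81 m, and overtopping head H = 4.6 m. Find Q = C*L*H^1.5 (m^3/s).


Q = 1.9 * 81 * 4.6^1.5 = 1518.3621 m^3/s


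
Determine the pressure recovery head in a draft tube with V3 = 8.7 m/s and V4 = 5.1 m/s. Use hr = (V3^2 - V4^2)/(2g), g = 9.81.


hr = (8.7^2 - 5.1^2) / (2*9.81) = 2.5321 m


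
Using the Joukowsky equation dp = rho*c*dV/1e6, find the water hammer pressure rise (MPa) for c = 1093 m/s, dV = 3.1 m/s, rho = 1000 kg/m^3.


dp = 1000 * 1093 * 3.1 / 1e6 = 3.3883 MPa


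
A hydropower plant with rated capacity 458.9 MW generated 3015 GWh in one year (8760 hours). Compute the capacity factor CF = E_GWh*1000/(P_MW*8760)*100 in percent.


CF = 3015 * 1000 / (458.9 * 8760) * 100 = 75.0007 %


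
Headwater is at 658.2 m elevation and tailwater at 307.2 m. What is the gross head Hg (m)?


Hg = 658.2 - 307.2 = 351.0000 m


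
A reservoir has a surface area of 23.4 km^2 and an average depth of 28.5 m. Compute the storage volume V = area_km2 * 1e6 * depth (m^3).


V = 23.4 * 1e6 * 28.5 = 6.6690e+08 m^3


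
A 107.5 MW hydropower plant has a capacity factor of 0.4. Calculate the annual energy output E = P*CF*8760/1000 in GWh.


E = 107.5 * 0.4 * 8760 / 1000 = 376.6800 GWh


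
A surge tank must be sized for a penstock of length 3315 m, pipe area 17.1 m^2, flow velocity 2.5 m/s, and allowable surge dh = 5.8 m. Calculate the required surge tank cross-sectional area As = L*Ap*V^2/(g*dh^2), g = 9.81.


As = 3315 * 17.1 * 2.5^2 / (9.81 * 5.8^2) = 1073.5806 m^2


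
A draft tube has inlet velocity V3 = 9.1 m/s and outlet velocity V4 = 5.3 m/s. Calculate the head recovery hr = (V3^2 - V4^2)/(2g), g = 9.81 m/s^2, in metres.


hr = (9.1^2 - 5.3^2) / (2*9.81) = 2.7890 m


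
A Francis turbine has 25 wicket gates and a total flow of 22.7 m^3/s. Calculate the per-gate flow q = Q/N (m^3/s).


q = 22.7 / 25 = 0.9080 m^3/s
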